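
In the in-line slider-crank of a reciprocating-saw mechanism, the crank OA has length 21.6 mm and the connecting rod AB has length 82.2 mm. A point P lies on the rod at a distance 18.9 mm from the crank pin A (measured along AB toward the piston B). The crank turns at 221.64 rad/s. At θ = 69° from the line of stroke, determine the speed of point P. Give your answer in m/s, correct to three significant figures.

4.76

ω = 221.6 rad/s.  Crank-pin speed |V_A| = rω = 4.7874 m/s, perpendicular to OA.
Rod angle: sinφ = −(r/L) sinθ ⇒ φ = -14.201°; ω_rod = −rω cosθ/√(L²−r²sin²θ) = -21.53 rad/s.
V_P = V_A + ω_rod × AP, with AP = 0.0189 m along the rod.
Components: V_Px = −rω sinθ − a·ω_rod·sinφ = -4.5693 m/s;  V_Py = rω cosθ + a·ω_rod·cosφ = +1.3212 m/s.
|V_P| = √(V_Px² + V_Py²) = 4.7564 m/s.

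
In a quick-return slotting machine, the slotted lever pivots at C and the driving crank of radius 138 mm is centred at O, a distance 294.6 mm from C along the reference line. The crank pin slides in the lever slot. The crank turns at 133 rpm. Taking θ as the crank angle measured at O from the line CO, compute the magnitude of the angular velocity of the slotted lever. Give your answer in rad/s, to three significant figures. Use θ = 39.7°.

4.16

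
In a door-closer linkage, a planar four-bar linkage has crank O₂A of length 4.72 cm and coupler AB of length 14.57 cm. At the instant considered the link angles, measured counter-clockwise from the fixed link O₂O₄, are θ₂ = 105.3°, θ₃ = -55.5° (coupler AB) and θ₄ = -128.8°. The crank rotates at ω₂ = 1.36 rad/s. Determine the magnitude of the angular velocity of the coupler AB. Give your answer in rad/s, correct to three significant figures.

0.373

ω₂ = 1.36 rad/s
Differentiating the loop-closure r₂e^{iθ₂}+r₃e^{iθ₃}=r₁+r₄e^{iθ₄} gives r₂ω₂e^{iθ₂}+r₃ω₃e^{iθ₃}=r₄ω₄e^{iθ₄}.
Eliminating the other unknown: ω₃ = r₂ω₂ sin(θ₄−θ₂) / [r₃ sin(θ₃−θ₄)].
Numerator sine = +0.81004; denominator sine = +0.95782.
Result = 0.0472·1.36·(+0.81004) / (0.1457·(+0.95782)) = +0.3726 rad/s; magnitude 0.3726 rad/s.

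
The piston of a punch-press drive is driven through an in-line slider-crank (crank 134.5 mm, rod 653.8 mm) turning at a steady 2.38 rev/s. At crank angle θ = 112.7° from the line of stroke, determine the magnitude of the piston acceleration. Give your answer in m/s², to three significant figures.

16.0

ω = 2π·2.38 = 14.95 rad/s
x(θ) = r cosθ + √(L² − r² sin²θ); with ω constant, a = ω²·d²x/dθ².
d²x/dθ² = −r cosθ − r²(cos2θ)/√u − r⁴ sin²2θ/(4u^{3/2}),  u = L² − r² sin²θ = 0.412058 m².
Substituting r = 0.1345 m, L = 0.6538 m, θ = 112.7°: d²x/dθ² = +0.071535 m.
a = ω²·d²x/dθ² = (14.95)²·(+0.071535) = +15.997 m/s²;  |a| = 15.997 m/s².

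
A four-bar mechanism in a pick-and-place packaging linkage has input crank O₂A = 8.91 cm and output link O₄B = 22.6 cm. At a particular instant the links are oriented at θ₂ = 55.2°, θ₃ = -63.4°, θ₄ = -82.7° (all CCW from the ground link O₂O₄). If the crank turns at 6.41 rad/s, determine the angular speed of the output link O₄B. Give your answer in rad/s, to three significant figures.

ω₂ = 6.41 rad/s
Differentiating the loop-closure r₂e^{iθ₂}+r₃e^{iθ₃}=r₁+r₄e^{iθ₄} gives r₂ω₂e^{iθ₂}+r₃ω₃e^{iθ₃}=r₄ω₄e^{iθ₄}.
Eliminating the other unknown: ω₄ = r₂ω₂ sin(θ₂−θ₃) / [r₄ sin(θ₄−θ₃)].
Numerator sine = +0.87798; denominator sine = -0.33051.
Result = 0.0891·6.41·(+0.87798) / (0.226·(-0.33051)) = -6.7131 rad/s; magnitude 6.7131 rad/s.

6.71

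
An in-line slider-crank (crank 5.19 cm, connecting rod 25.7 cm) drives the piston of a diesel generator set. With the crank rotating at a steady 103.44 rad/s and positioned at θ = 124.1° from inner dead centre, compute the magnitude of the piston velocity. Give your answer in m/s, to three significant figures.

3.93

ω = 103.4 rad/s
For an in-line slider-crank, x = r cosθ + √(L² − r² sin²θ), so v = −rω sinθ·[1 + r cosθ/√(L² − r² sin²θ)].
With r = 0.0519 m, L = 0.257 m, θ = 124.1°: √(L² − r² sin²θ) = 0.25338 m.
v = −0.0519·103.4·0.82806·[1 + 0.0519·-0.56064/0.25338] = -3.935 m/s.
|v| = 3.935 m/s.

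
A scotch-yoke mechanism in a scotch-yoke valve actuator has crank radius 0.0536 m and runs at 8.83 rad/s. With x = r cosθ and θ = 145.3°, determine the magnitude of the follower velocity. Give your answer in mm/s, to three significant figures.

ω = 8.83 rad/s
x = r cosθ ⇒ ẋ = −rω sinθ.
|v| = rω|sinθ| = 0.0536·8.83·|sin 145.3°| = 0.26943 m/s = 269.43 mm/s.

269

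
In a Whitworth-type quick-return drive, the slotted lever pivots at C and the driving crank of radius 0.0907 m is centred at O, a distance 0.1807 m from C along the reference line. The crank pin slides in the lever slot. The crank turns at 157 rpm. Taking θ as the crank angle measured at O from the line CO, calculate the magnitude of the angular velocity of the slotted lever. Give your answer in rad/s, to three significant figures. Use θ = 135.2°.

ω = 16.44 rad/s (from 157 rpm).
Crank pin A relative to C: A = (d + r cosθ, r sinθ); lever angle φ = atan2(r sinθ, d + r cosθ).
Differentiating tanφ: φ̇ = rω(d cosθ + r)/(d² + r² + 2dr cosθ).
d² + r² + 2dr cosθ = |CA|² = 0.01762 m²;  d cosθ + r = -0.037519 m.
|ω_lever| = |0.0907·16.44·-0.037519| / 0.01762 = 3.1753 rad/s.

3.18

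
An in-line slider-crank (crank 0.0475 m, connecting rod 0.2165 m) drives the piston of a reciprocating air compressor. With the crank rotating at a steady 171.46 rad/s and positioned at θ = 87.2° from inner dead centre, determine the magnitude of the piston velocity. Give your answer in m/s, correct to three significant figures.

8.22

ω = 171.5 rad/s
For an in-line slider-crank, x = r cosθ + √(L² − r² sin²θ), so v = −rω sinθ·[1 + r cosθ/√(L² − r² sin²θ)].
With r = 0.0475 m, L = 0.2165 m, θ = 87.2°: √(L² − r² sin²θ) = 0.21124 m.
v = −0.0475·171.5·0.99881·[1 + 0.0475·0.04885/0.21124] = -8.224 m/s.
|v| = 8.224 m/s.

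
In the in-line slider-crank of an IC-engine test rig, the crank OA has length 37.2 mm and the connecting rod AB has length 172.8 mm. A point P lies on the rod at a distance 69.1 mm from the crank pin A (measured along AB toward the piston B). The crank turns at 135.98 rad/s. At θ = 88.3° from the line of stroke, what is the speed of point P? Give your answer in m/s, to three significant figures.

ω = 136 rad/s.  Crank-pin speed |V_A| = rω = 5.0585 m/s, perpendicular to OA.
Rod angle: sinφ = −(r/L) sinθ ⇒ φ = -12.426°; ω_rod = −rω cosθ/√(L²−r²sin²θ) = -0.88927 rad/s.
V_P = V_A + ω_rod × AP, with AP = 0.0691 m along the rod.
Components: V_Px = −rω sinθ − a·ω_rod·sinφ = -5.0695 m/s;  V_Py = rω cosθ + a·ω_rod·cosφ = +0.090057 m/s.
|V_P| = √(V_Px² + V_Py²) = 5.0703 m/s.

5.07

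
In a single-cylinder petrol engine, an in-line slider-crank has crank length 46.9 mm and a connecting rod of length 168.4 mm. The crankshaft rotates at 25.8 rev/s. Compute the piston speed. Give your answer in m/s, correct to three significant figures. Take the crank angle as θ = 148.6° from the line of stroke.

3.01

ω = 2π·25.8 = 162.1 rad/s
For an in-line slider-crank, x = r cosθ + √(L² − r² sin²θ), so v = −rω sinθ·[1 + r cosθ/√(L² − r² sin²θ)].
With r = 0.0469 m, L = 0.1684 m, θ = 148.6°: √(L² − r² sin²θ) = 0.16662 m.
v = −0.0469·162.1·0.52101·[1 + 0.0469·-0.85355/0.16662] = -3.0094 m/s.
|v| = 3.0094 m/s.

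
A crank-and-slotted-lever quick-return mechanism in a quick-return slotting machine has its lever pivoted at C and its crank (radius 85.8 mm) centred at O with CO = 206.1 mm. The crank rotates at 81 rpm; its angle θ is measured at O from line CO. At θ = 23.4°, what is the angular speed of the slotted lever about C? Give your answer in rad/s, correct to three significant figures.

ω = 8.482 rad/s (from 81 rpm).
Crank pin A relative to C: A = (d + r cosθ, r sinθ); lever angle φ = atan2(r sinθ, d + r cosθ).
Differentiating tanφ: φ̇ = rω(d cosθ + r)/(d² + r² + 2dr cosθ).
d² + r² + 2dr cosθ = |CA|² = 0.0822969 m²;  d cosθ + r = +0.27495 m.
|ω_lever| = |0.0858·8.482·+0.27495| / 0.0822969 = 2.4315 rad/s.

2.43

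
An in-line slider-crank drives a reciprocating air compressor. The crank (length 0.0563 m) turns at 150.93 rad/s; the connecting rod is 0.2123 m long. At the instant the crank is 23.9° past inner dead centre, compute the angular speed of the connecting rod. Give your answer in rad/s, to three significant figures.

ω = 150.9 rad/s
The rod makes angle φ with the slider axis where L sinφ = r sinθ; differentiating, L cosφ·φ̇ = r ω cosθ.
L cosφ = √(L² − r² sin²θ) = 0.21107 m.
|ω_rod| = r ω |cosθ| / √(L² − r² sin²θ) = 0.0563·150.9·0.91425/0.21107 = 36.806 rad/s.

36.8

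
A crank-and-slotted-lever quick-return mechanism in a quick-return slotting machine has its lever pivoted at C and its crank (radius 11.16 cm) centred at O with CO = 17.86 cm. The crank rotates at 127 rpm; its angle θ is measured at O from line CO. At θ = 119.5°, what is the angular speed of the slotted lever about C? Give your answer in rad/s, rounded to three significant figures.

1.42

ω = 13.3 rad/s (from 127 rpm).
Crank pin A relative to C: A = (d + r cosθ, r sinθ); lever angle φ = atan2(r sinθ, d + r cosθ).
Differentiating tanφ: φ̇ = rω(d cosθ + r)/(d² + r² + 2dr cosθ).
d² + r² + 2dr cosθ = |CA|² = 0.0247228 m²;  d cosθ + r = +0.023653 m.
|ω_lever| = |0.1116·13.3·+0.023653| / 0.0247228 = 1.42 rad/s.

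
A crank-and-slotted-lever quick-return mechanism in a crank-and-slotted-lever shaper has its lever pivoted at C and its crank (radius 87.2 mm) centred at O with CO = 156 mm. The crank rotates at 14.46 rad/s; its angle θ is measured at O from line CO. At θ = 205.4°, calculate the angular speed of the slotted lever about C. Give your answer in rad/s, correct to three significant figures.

ω = 14.46 rad/s
Crank pin A relative to C: A = (d + r cosθ, r sinθ); lever angle φ = atan2(r sinθ, d + r cosθ).
Differentiating tanφ: φ̇ = rω(d cosθ + r)/(d² + r² + 2dr cosθ).
d² + r² + 2dr cosθ = |CA|² = 0.00736334 m²;  d cosθ + r = -0.05372 m.
|ω_lever| = |0.0872·14.46·-0.05372| / 0.00736334 = 9.1992 rad/s.

9.20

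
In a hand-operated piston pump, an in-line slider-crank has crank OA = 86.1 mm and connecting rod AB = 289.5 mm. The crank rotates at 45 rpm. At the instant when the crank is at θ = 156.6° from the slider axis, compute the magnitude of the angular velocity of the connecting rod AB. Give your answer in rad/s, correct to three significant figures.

1.30

ω = 4.712 rad/s (converted from 45 rpm).
The rod makes angle φ with the slider axis where L sinφ = r sinθ; differentiating, L cosφ·φ̇ = r ω cosθ.
L cosφ = √(L² − r² sin²θ) = 0.28747 m.
|ω_rod| = r ω |cosθ| / √(L² − r² sin²θ) = 0.0861·4.712·0.91775/0.28747 = 1.2953 rad/s.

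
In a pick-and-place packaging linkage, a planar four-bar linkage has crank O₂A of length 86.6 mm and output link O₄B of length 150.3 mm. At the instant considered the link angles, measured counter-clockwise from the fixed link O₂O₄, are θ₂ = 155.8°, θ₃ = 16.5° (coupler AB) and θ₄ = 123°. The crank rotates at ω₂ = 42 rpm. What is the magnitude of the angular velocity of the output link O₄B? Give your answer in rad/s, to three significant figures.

ω₂ = 4.398 rad/s (from 42 rpm).
Differentiating the loop-closure r₂e^{iθ₂}+r₃e^{iθ₃}=r₁+r₄e^{iθ₄} gives r₂ω₂e^{iθ₂}+r₃ω₃e^{iθ₃}=r₄ω₄e^{iθ₄}.
Eliminating the other unknown: ω₄ = r₂ω₂ sin(θ₂−θ₃) / [r₄ sin(θ₄−θ₃)].
Numerator sine = +0.65210; denominator sine = +0.95882.
Result = 0.0866·4.398·(+0.65210) / (0.1503·(+0.95882)) = +1.7235 rad/s; magnitude 1.7235 rad/s.

1.72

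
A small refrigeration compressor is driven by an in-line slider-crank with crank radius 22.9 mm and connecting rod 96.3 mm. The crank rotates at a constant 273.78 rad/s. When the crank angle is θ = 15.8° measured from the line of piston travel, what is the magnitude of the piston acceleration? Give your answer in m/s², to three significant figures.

2000

ω = 273.8 rad/s
x(θ) = r cosθ + √(L² − r² sin²θ); with ω constant, a = ω²·d²x/dθ².
d²x/dθ² = −r cosθ − r²(cos2θ)/√u − r⁴ sin²2θ/(4u^{3/2}),  u = L² − r² sin²θ = 0.00923481 m².
Substituting r = 0.0229 m, L = 0.0963 m, θ = 15.8°: d²x/dθ² = -0.026704 m.
a = ω²·d²x/dθ² = (273.8)²·(-0.026704) = -2001.6 m/s²;  |a| = 2001.6 m/s².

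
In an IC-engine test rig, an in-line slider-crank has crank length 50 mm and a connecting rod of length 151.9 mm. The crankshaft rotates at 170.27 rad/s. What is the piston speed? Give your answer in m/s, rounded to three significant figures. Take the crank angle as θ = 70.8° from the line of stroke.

ω = 170.3 rad/s
For an in-line slider-crank, x = r cosθ + √(L² − r² sin²θ), so v = −rω sinθ·[1 + r cosθ/√(L² − r² sin²θ)].
With r = 0.05 m, L = 0.1519 m, θ = 70.8°: √(L² − r² sin²θ) = 0.14437 m.
v = −0.05·170.3·0.94438·[1 + 0.05·0.32887/0.14437] = -8.9556 m/s.
|v| = 8.9556 m/s.

8.96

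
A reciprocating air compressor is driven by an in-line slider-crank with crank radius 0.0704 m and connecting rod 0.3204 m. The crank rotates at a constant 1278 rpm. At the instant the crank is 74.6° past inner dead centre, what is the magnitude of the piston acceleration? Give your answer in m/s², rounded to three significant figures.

ω = 2π·1278/60 = 133.8 rad/s
x(θ) = r cosθ + √(L² − r² sin²θ); with ω constant, a = ω²·d²x/dθ².
d²x/dθ² = −r cosθ − r²(cos2θ)/√u − r⁴ sin²2θ/(4u^{3/2}),  u = L² − r² sin²θ = 0.0980495 m².
Substituting r = 0.0704 m, L = 0.3204 m, θ = 74.6°: d²x/dθ² = -0.0051521 m.
a = ω²·d²x/dθ² = (133.8)²·(-0.0051521) = -92.279 m/s²;  |a| = 92.279 m/s².

92.3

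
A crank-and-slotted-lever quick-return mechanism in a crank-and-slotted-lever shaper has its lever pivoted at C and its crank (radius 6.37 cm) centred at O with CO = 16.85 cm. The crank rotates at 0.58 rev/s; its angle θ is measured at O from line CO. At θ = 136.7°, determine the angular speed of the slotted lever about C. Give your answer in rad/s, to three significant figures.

0.813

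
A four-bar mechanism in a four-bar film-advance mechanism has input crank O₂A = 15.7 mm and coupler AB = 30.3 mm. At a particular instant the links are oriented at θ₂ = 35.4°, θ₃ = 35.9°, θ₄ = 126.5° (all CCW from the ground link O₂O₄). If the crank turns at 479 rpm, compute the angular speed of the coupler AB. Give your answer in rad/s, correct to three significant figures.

ω₂ = 50.16 rad/s (from 479 rpm).
Differentiating the loop-closure r₂e^{iθ₂}+r₃e^{iθ₃}=r₁+r₄e^{iθ₄} gives r₂ω₂e^{iθ₂}+r₃ω₃e^{iθ₃}=r₄ω₄e^{iθ₄}.
Eliminating the other unknown: ω₃ = r₂ω₂ sin(θ₄−θ₂) / [r₃ sin(θ₃−θ₄)].
Numerator sine = +0.99982; denominator sine = -0.99995.
Result = 0.0157·50.16·(+0.99982) / (0.0303·(-0.99995)) = -25.988 rad/s; magnitude 25.988 rad/s.

26.0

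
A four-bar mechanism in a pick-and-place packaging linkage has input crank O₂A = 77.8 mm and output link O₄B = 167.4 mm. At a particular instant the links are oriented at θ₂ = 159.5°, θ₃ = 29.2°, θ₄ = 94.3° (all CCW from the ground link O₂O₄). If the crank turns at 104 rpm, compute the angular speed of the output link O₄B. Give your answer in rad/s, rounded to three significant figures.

4.26

ω₂ = 10.89 rad/s (from 104 rpm).
Differentiating the loop-closure r₂e^{iθ₂}+r₃e^{iθ₃}=r₁+r₄e^{iθ₄} gives r₂ω₂e^{iθ₂}+r₃ω₃e^{iθ₃}=r₄ω₄e^{iθ₄}.
Eliminating the other unknown: ω₄ = r₂ω₂ sin(θ₂−θ₃) / [r₄ sin(θ₄−θ₃)].
Numerator sine = +0.76267; denominator sine = +0.90704.
Result = 0.0778·10.89·(+0.76267) / (0.1674·(+0.90704)) = +4.2559 rad/s; magnitude 4.2559 rad/s.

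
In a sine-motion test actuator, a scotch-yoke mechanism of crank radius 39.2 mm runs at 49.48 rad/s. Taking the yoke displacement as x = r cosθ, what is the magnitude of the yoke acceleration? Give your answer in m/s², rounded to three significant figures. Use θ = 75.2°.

ω = 49.48 rad/s
x = r cosθ ⇒ ẍ = −rω² cosθ (ω constant).
|a| = rω²|cosθ| = 0.0392·(49.48)²·|cos 75.2°| = 24.516 m/s².

24.5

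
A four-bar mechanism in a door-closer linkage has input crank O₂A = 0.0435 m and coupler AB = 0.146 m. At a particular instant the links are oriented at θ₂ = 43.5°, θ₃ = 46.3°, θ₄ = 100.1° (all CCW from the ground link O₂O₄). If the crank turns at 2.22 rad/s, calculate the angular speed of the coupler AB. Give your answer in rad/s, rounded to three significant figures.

0.684

ω₂ = 2.22 rad/s
Differentiating the loop-closure r₂e^{iθ₂}+r₃e^{iθ₃}=r₁+r₄e^{iθ₄} gives r₂ω₂e^{iθ₂}+r₃ω₃e^{iθ₃}=r₄ω₄e^{iθ₄}.
Eliminating the other unknown: ω₃ = r₂ω₂ sin(θ₄−θ₂) / [r₃ sin(θ₃−θ₄)].
Numerator sine = +0.83485; denominator sine = -0.80696.
Result = 0.0435·2.22·(+0.83485) / (0.146·(-0.80696)) = -0.6843 rad/s; magnitude 0.6843 rad/s.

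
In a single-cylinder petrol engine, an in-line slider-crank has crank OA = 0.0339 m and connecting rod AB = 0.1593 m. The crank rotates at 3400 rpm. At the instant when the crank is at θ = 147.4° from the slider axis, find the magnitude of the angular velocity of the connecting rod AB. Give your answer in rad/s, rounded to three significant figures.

64.3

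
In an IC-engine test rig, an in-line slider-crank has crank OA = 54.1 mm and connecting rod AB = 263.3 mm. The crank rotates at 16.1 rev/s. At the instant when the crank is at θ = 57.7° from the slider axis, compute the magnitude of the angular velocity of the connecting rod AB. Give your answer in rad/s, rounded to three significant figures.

11.3

ω = 101.2 rad/s (converted from 16.1 rev/s).
The rod makes angle φ with the slider axis where L sinφ = r sinθ; differentiating, L cosφ·φ̇ = r ω cosθ.
L cosφ = √(L² − r² sin²θ) = 0.2593 m.
|ω_rod| = r ω |cosθ| / √(L² − r² sin²θ) = 0.0541·101.2·0.53435/0.2593 = 11.278 rad/s.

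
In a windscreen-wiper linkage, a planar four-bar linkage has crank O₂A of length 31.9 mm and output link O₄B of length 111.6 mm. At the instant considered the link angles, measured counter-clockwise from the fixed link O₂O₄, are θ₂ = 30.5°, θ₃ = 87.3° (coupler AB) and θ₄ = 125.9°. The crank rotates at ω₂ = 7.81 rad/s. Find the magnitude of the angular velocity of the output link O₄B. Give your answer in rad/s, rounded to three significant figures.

2.99

ω₂ = 7.81 rad/s
Differentiating the loop-closure r₂e^{iθ₂}+r₃e^{iθ₃}=r₁+r₄e^{iθ₄} gives r₂ω₂e^{iθ₂}+r₃ω₃e^{iθ₃}=r₄ω₄e^{iθ₄}.
Eliminating the other unknown: ω₄ = r₂ω₂ sin(θ₂−θ₃) / [r₄ sin(θ₄−θ₃)].
Numerator sine = -0.83676; denominator sine = +0.62388.
Result = 0.0319·7.81·(-0.83676) / (0.1116·(+0.62388)) = -2.9942 rad/s; magnitude 2.9942 rad/s.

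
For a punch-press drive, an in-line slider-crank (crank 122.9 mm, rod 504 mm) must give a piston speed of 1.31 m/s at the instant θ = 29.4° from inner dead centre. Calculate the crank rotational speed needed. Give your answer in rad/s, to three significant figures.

For an in-line slider-crank, |v_piston| = rω|sinθ|·[1 + r cosθ/√(L² − r² sin²θ)].
With r = 0.1229 m, L = 0.504 m, θ = 29.4°: the bracketed kinematic factor |dx/dθ| = 0.073242 m.
ω = v/|dx/dθ| = 1.31/0.073242 = 17.886 rad/s.

17.9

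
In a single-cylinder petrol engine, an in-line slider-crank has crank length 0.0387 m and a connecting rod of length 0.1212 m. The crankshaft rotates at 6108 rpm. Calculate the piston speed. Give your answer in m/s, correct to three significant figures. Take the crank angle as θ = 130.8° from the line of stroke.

ω = 2π·6108/60 = 639.6 rad/s
For an in-line slider-crank, x = r cosθ + √(L² − r² sin²θ), so v = −rω sinθ·[1 + r cosθ/√(L² − r² sin²θ)].
With r = 0.0387 m, L = 0.1212 m, θ = 130.8°: √(L² − r² sin²θ) = 0.11761 m.
v = −0.0387·639.6·0.75700·[1 + 0.0387·-0.65342/0.11761] = -14.709 m/s.
|v| = 14.709 m/s.

14.7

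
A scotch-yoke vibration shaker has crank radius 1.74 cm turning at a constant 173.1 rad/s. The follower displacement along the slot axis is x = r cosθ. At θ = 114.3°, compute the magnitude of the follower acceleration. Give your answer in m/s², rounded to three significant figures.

215

ω = 173.1 rad/s
x = r cosθ ⇒ ẍ = −rω² cosθ (ω constant).
|a| = rω²|cosθ| = 0.0174·(173.1)²·|cos 114.3°| = 214.55 m/s².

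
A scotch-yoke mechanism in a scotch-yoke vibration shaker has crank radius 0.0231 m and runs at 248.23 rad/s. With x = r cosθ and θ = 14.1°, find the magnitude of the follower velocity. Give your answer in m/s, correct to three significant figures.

ω = 248.2 rad/s
x = r cosθ ⇒ ẋ = −rω sinθ.
|v| = rω|sinθ| = 0.0231·248.2·|sin 14.1°| = 1.3969 m/s.

1.40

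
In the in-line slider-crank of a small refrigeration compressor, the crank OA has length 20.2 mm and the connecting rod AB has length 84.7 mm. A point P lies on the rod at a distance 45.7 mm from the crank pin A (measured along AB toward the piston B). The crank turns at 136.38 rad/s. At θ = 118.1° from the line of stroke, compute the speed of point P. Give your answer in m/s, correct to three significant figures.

ω = 136.4 rad/s.  Crank-pin speed |V_A| = rω = 2.7549 m/s, perpendicular to OA.
Rod angle: sinφ = −(r/L) sinθ ⇒ φ = -12.144°; ω_rod = −rω cosθ/√(L²−r²sin²θ) = +15.67 rad/s.
V_P = V_A + ω_rod × AP, with AP = 0.0457 m along the rod.
Components: V_Px = −rω sinθ − a·ω_rod·sinφ = -2.2795 m/s;  V_Py = rω cosθ + a·ω_rod·cosφ = -0.59747 m/s.
|V_P| = √(V_Px² + V_Py²) = 2.3565 m/s.

2.36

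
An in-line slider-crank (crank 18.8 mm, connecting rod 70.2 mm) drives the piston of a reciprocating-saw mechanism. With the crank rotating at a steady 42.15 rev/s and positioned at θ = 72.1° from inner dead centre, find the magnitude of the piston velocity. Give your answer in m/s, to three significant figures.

5.14

ω = 2π·42.1 = 264.8 rad/s
For an in-line slider-crank, x = r cosθ + √(L² − r² sin²θ), so v = −rω sinθ·[1 + r cosθ/√(L² − r² sin²θ)].
With r = 0.0188 m, L = 0.0702 m, θ = 72.1°: √(L² − r² sin²θ) = 0.067882 m.
v = −0.0188·264.8·0.95159·[1 + 0.0188·0.30736/0.067882] = -5.1412 m/s.
|v| = 5.1412 m/s.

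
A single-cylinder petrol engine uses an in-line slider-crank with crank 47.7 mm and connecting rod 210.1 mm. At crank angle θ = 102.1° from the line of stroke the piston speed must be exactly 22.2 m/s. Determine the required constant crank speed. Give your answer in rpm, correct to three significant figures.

For an in-line slider-crank, |v_piston| = rω|sinθ|·[1 + r cosθ/√(L² − r² sin²θ)].
With r = 0.0477 m, L = 0.2101 m, θ = 102.1°: the bracketed kinematic factor |dx/dθ| = 0.044364 m.
ω = v/|dx/dθ| = 22.2/0.044364 = 500.41 rad/s.
N = 60ω/(2π) = 4778.5 rpm.

4780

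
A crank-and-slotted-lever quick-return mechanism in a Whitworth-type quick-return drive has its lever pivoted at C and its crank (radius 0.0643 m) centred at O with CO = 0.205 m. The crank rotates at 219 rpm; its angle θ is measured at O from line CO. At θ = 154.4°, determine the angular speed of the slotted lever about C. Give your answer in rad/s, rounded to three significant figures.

ω = 22.93 rad/s (from 219 rpm).
Crank pin A relative to C: A = (d + r cosθ, r sinθ); lever angle φ = atan2(r sinθ, d + r cosθ).
Differentiating tanφ: φ̇ = rω(d cosθ + r)/(d² + r² + 2dr cosθ).
d² + r² + 2dr cosθ = |CA|² = 0.0223845 m²;  d cosθ + r = -0.12058 m.
|ω_lever| = |0.0643·22.93·-0.12058| / 0.0223845 = 7.9432 rad/s.

7.94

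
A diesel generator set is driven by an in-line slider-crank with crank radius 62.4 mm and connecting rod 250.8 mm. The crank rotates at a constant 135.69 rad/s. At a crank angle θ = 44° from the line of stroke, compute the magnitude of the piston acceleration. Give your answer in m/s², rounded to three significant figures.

841

ω = 135.7 rad/s
x(θ) = r cosθ + √(L² − r² sin²θ); with ω constant, a = ω²·d²x/dθ².
d²x/dθ² = −r cosθ − r²(cos2θ)/√u − r⁴ sin²2θ/(4u^{3/2}),  u = L² − r² sin²θ = 0.0610217 m².
Substituting r = 0.0624 m, L = 0.2508 m, θ = 44°: d²x/dθ² = -0.045688 m.
a = ω²·d²x/dθ² = (135.7)²·(-0.045688) = -841.2 m/s²;  |a| = 841.2 m/s².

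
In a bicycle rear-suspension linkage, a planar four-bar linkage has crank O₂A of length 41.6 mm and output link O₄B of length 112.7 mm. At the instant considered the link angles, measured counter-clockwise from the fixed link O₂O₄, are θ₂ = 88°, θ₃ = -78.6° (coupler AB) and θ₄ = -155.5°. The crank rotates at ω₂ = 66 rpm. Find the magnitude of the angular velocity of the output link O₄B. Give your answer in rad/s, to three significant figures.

ω₂ = 6.912 rad/s (from 66 rpm).
Differentiating the loop-closure r₂e^{iθ₂}+r₃e^{iθ₃}=r₁+r₄e^{iθ₄} gives r₂ω₂e^{iθ₂}+r₃ω₃e^{iθ₃}=r₄ω₄e^{iθ₄}.
Eliminating the other unknown: ω₄ = r₂ω₂ sin(θ₂−θ₃) / [r₄ sin(θ₄−θ₃)].
Numerator sine = +0.23175; denominator sine = -0.97398.
Result = 0.0416·6.912·(+0.23175) / (0.1127·(-0.97398)) = -0.60703 rad/s; magnitude 0.60703 rad/s.

0.607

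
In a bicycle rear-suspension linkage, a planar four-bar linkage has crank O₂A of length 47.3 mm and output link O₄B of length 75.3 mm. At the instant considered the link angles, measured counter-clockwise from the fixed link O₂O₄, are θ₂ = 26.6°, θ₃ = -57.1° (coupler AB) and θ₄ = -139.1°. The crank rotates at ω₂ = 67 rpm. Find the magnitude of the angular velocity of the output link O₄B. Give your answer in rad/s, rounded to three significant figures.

ω₂ = 7.016 rad/s (from 67 rpm).
Differentiating the loop-closure r₂e^{iθ₂}+r₃e^{iθ₃}=r₁+r₄e^{iθ₄} gives r₂ω₂e^{iθ₂}+r₃ω₃e^{iθ₃}=r₄ω₄e^{iθ₄}.
Eliminating the other unknown: ω₄ = r₂ω₂ sin(θ₂−θ₃) / [r₄ sin(θ₄−θ₃)].
Numerator sine = +0.99396; denominator sine = -0.99027.
Result = 0.0473·7.016·(+0.99396) / (0.0753·(-0.99027)) = -4.4237 rad/s; magnitude 4.4237 rad/s.

4.42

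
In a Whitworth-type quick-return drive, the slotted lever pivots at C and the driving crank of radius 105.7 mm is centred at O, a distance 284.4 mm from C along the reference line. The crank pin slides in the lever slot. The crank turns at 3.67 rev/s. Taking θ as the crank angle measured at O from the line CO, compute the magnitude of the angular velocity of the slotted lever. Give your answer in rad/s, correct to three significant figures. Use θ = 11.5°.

ω = 23.06 rad/s (from 3.67 rev/s).
Crank pin A relative to C: A = (d + r cosθ, r sinθ); lever angle φ = atan2(r sinθ, d + r cosθ).
Differentiating tanφ: φ̇ = rω(d cosθ + r)/(d² + r² + 2dr cosθ).
d² + r² + 2dr cosθ = |CA|² = 0.150971 m²;  d cosθ + r = +0.38439 m.
|ω_lever| = |0.1057·23.06·+0.38439| / 0.150971 = 6.2058 rad/s.

6.21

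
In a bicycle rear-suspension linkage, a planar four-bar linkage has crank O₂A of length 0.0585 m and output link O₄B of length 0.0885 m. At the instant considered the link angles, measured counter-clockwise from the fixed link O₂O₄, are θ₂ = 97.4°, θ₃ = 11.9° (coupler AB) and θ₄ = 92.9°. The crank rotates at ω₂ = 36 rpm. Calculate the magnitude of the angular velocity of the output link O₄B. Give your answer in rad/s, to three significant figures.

ω₂ = 3.77 rad/s (from 36 rpm).
Differentiating the loop-closure r₂e^{iθ₂}+r₃e^{iθ₃}=r₁+r₄e^{iθ₄} gives r₂ω₂e^{iθ₂}+r₃ω₃e^{iθ₃}=r₄ω₄e^{iθ₄}.
Eliminating the other unknown: ω₄ = r₂ω₂ sin(θ₂−θ₃) / [r₄ sin(θ₄−θ₃)].
Numerator sine = +0.99692; denominator sine = +0.98769.
Result = 0.0585·3.77·(+0.99692) / (0.0885·(+0.98769)) = +2.5153 rad/s; magnitude 2.5153 rad/s.

2.52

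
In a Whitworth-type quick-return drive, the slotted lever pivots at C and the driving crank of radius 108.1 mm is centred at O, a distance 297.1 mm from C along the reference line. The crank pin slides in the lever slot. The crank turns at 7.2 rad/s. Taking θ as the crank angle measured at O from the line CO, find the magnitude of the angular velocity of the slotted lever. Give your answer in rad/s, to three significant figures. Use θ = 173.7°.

4.04

ω = 7.2 rad/s
Crank pin A relative to C: A = (d + r cosθ, r sinθ); lever angle φ = atan2(r sinθ, d + r cosθ).
Differentiating tanφ: φ̇ = rω(d cosθ + r)/(d² + r² + 2dr cosθ).
d² + r² + 2dr cosθ = |CA|² = 0.0361089 m²;  d cosθ + r = -0.18721 m.
|ω_lever| = |0.1081·7.2·-0.18721| / 0.0361089 = 4.0352 rad/s.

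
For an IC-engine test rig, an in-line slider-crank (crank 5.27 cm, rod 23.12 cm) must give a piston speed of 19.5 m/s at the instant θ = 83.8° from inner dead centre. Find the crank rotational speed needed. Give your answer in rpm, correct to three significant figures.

For an in-line slider-crank, |v_piston| = rω|sinθ|·[1 + r cosθ/√(L² − r² sin²θ)].
With r = 0.0527 m, L = 0.2312 m, θ = 83.8°: the bracketed kinematic factor |dx/dθ| = 0.053716 m.
ω = v/|dx/dθ| = 19.5/0.053716 = 363.02 rad/s.
N = 60ω/(2π) = 3466.6 rpm.

3470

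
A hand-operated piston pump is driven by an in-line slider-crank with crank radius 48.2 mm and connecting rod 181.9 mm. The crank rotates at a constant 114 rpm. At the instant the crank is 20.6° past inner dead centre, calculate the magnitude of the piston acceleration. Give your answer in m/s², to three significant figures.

7.82

ω = 2π·114/60 = 11.94 rad/s
x(θ) = r cosθ + √(L² − r² sin²θ); with ω constant, a = ω²·d²x/dθ².
d²x/dθ² = −r cosθ − r²(cos2θ)/√u − r⁴ sin²2θ/(4u^{3/2}),  u = L² − r² sin²θ = 0.0328 m².
Substituting r = 0.0482 m, L = 0.1819 m, θ = 20.6°: d²x/dθ² = -0.054869 m.
a = ω²·d²x/dθ² = (11.94)²·(-0.054869) = -7.8197 m/s²;  |a| = 7.8197 m/s².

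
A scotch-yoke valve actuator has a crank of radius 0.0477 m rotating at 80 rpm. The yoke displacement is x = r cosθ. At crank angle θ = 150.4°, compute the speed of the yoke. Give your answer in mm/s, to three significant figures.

ω = 8.378 rad/s (from 80 rpm).
x = r cosθ ⇒ ẋ = −rω sinθ.
|v| = rω|sinθ| = 0.0477·8.378·|sin 150.4°| = 0.19738 m/s = 197.38 mm/s.

197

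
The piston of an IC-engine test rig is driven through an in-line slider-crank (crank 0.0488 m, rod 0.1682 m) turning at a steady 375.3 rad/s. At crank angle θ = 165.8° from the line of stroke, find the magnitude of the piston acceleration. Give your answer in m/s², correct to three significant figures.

4900

ω = 375.3 rad/s
x(θ) = r cosθ + √(L² − r² sin²θ); with ω constant, a = ω²·d²x/dθ².
d²x/dθ² = −r cosθ − r²(cos2θ)/√u − r⁴ sin²2θ/(4u^{3/2}),  u = L² − r² sin²θ = 0.0281479 m².
Substituting r = 0.0488 m, L = 0.1682 m, θ = 165.8°: d²x/dθ² = +0.034755 m.
a = ω²·d²x/dθ² = (375.3)²·(+0.034755) = +4895.2 m/s²;  |a| = 4895.2 m/s².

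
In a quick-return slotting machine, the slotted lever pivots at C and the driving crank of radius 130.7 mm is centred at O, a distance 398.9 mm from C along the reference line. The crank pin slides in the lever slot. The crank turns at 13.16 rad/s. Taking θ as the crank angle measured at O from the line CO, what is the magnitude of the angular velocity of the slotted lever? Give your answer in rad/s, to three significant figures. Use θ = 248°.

0.235

ω = 13.16 rad/s
Crank pin A relative to C: A = (d + r cosθ, r sinθ); lever angle φ = atan2(r sinθ, d + r cosθ).
Differentiating tanφ: φ̇ = rω(d cosθ + r)/(d² + r² + 2dr cosθ).
d² + r² + 2dr cosθ = |CA|² = 0.137143 m²;  d cosθ + r = -0.018731 m.
|ω_lever| = |0.1307·13.16·-0.018731| / 0.137143 = 0.23491 rad/s.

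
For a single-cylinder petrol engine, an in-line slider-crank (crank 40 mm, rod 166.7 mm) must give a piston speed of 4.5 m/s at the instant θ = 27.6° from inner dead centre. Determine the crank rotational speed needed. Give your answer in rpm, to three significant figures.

For an in-line slider-crank, |v_piston| = rω|sinθ|·[1 + r cosθ/√(L² − r² sin²θ)].
With r = 0.04 m, L = 0.1667 m, θ = 27.6°: the bracketed kinematic factor |dx/dθ| = 0.022497 m.
ω = v/|dx/dθ| = 4.5/0.022497 = 200.03 rad/s.
N = 60ω/(2π) = 1910.1 rpm.

1910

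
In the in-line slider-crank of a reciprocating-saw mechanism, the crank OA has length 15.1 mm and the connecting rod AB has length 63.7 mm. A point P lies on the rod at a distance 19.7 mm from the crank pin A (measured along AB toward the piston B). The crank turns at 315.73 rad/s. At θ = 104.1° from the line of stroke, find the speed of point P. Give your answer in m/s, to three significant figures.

ω = 315.7 rad/s.  Crank-pin speed |V_A| = rω = 4.7675 m/s, perpendicular to OA.
Rod angle: sinφ = −(r/L) sinθ ⇒ φ = -13.292°; ω_rod = −rω cosθ/√(L²−r²sin²θ) = +18.735 rad/s.
V_P = V_A + ω_rod × AP, with AP = 0.0197 m along the rod.
Components: V_Px = −rω sinθ − a·ω_rod·sinφ = -4.539 m/s;  V_Py = rω cosθ + a·ω_rod·cosφ = -0.80225 m/s.
|V_P| = √(V_Px² + V_Py²) = 4.6094 m/s.

4.61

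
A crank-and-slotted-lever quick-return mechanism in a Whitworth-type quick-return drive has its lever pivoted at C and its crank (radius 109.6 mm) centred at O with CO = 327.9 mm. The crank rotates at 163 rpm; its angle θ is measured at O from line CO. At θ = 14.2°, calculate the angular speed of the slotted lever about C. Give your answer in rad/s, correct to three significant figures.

ω = 17.07 rad/s (from 163 rpm).
Crank pin A relative to C: A = (d + r cosθ, r sinθ); lever angle φ = atan2(r sinθ, d + r cosθ).
Differentiating tanφ: φ̇ = rω(d cosθ + r)/(d² + r² + 2dr cosθ).
d² + r² + 2dr cosθ = |CA|² = 0.18921 m²;  d cosθ + r = +0.42748 m.
|ω_lever| = |0.1096·17.07·+0.42748| / 0.18921 = 4.2267 rad/s.

4.23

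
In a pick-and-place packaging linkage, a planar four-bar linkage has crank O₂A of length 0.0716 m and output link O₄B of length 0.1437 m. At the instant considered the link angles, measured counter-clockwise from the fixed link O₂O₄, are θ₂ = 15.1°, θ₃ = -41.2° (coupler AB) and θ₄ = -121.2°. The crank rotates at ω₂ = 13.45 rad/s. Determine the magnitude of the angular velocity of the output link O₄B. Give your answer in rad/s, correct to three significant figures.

ω₂ = 13.45 rad/s
Differentiating the loop-closure r₂e^{iθ₂}+r₃e^{iθ₃}=r₁+r₄e^{iθ₄} gives r₂ω₂e^{iθ₂}+r₃ω₃e^{iθ₃}=r₄ω₄e^{iθ₄}.
Eliminating the other unknown: ω₄ = r₂ω₂ sin(θ₂−θ₃) / [r₄ sin(θ₄−θ₃)].
Numerator sine = +0.83195; denominator sine = -0.98481.
Result = 0.0716·13.45·(+0.83195) / (0.1437·(-0.98481)) = -5.6614 rad/s; magnitude 5.6614 rad/s.

5.66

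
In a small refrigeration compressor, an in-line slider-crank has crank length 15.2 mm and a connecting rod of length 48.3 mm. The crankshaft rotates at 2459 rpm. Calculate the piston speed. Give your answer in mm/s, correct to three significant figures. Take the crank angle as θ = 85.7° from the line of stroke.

ω = 2π·2459/60 = 257.5 rad/s
For an in-line slider-crank, x = r cosθ + √(L² − r² sin²θ), so v = −rω sinθ·[1 + r cosθ/√(L² − r² sin²θ)].
With r = 0.0152 m, L = 0.0483 m, θ = 85.7°: √(L² − r² sin²θ) = 0.04586 m.
v = −0.0152·257.5·0.99719·[1 + 0.0152·0.07498/0.04586] = -4.0001 m/s.
|v| = 4.0001 m/s = 4000.1 mm/s.

4000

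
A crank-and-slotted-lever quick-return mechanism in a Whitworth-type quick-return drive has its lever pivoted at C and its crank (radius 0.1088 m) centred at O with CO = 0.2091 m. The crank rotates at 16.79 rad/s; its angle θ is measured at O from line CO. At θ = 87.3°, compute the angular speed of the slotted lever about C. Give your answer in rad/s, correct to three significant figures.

3.76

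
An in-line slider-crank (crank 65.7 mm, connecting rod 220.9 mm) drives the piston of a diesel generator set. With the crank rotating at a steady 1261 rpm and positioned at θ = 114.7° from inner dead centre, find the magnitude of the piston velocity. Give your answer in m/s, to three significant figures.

ω = 2π·1261/60 = 132.1 rad/s
For an in-line slider-crank, x = r cosθ + √(L² − r² sin²θ), so v = −rω sinθ·[1 + r cosθ/√(L² − r² sin²θ)].
With r = 0.0657 m, L = 0.2209 m, θ = 114.7°: √(L² − r² sin²θ) = 0.21268 m.
v = −0.0657·132.1·0.90851·[1 + 0.0657·-0.41787/0.21268] = -6.8646 m/s.
|v| = 6.8646 m/s.

6.86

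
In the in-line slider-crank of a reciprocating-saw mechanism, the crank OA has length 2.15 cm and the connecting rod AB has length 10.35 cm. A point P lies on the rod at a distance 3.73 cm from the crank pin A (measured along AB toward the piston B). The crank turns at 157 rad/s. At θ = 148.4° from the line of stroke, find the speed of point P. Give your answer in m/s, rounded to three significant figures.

ω = 157 rad/s.  Crank-pin speed |V_A| = rω = 3.3755 m/s, perpendicular to OA.
Rod angle: sinφ = −(r/L) sinθ ⇒ φ = -6.249°; ω_rod = −rω cosθ/√(L²−r²sin²θ) = +27.944 rad/s.
V_P = V_A + ω_rod × AP, with AP = 0.0373 m along the rod.
Components: V_Px = −rω sinθ − a·ω_rod·sinφ = -1.6553 m/s;  V_Py = rω cosθ + a·ω_rod·cosφ = -1.8389 m/s.
|V_P| = √(V_Px² + V_Py²) = 2.4741 m/s.

2.47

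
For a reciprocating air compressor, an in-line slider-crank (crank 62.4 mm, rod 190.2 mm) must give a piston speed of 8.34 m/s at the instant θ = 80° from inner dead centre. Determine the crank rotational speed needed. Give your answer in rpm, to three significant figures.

1220

For an in-line slider-crank, |v_piston| = rω|sinθ|·[1 + r cosθ/√(L² − r² sin²θ)].
With r = 0.0624 m, L = 0.1902 m, θ = 80°: the bracketed kinematic factor |dx/dθ| = 0.065151 m.
ω = v/|dx/dθ| = 8.34/0.065151 = 128.01 rad/s.
N = 60ω/(2π) = 1222.4 rpm.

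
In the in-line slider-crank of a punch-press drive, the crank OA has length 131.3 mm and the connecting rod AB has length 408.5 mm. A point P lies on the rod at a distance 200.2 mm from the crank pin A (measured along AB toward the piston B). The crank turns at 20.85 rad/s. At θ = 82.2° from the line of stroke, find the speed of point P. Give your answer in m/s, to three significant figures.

2.78

ω = 20.85 rad/s.  Crank-pin speed |V_A| = rω = 2.7376 m/s, perpendicular to OA.
Rod angle: sinφ = −(r/L) sinθ ⇒ φ = -18.569°; ω_rod = −rω cosθ/√(L²−r²sin²θ) = -0.95946 rad/s.
V_P = V_A + ω_rod × AP, with AP = 0.2002 m along the rod.
Components: V_Px = −rω sinθ − a·ω_rod·sinφ = -2.7734 m/s;  V_Py = rω cosθ + a·ω_rod·cosφ = +0.18945 m/s.
|V_P| = √(V_Px² + V_Py²) = 2.7799 m/s.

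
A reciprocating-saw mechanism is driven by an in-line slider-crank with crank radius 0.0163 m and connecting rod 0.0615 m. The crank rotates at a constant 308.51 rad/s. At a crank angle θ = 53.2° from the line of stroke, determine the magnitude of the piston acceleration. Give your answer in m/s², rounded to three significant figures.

ω = 308.5 rad/s
x(θ) = r cosθ + √(L² − r² sin²θ); with ω constant, a = ω²·d²x/dθ².
d²x/dθ² = −r cosθ − r²(cos2θ)/√u − r⁴ sin²2θ/(4u^{3/2}),  u = L² − r² sin²θ = 0.0036119 m².
Substituting r = 0.0163 m, L = 0.0615 m, θ = 53.2°: d²x/dθ² = -0.0085907 m.
a = ω²·d²x/dθ² = (308.5)²·(-0.0085907) = -817.65 m/s²;  |a| = 817.65 m/s².

818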